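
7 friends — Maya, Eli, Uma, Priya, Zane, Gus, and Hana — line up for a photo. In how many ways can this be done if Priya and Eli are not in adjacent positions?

3600

Of the 7! = 5040 arrangements, those with Priya and Eli adjacent number 2 × 6! = 1440 (treat the pair as a block with 2 internal orders).
So 5040 − 1440 = 3600 arrangements keep them apart.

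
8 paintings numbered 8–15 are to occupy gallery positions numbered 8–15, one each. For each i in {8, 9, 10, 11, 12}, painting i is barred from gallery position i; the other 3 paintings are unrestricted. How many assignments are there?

21234

Let Aᵢ (for 8 ≤ i ≤ 12) be the placements that put painting i in its forbidden gallery position. Any j of these fix j positions, leaving (8−j)! ways to fill the rest, and there are C(5,j) ways to pick which j.
By inclusion–exclusion, the number of valid placements is Σ_{j=0}^{5} (−1)^j C(5,j)·(8−j)!.
Computing: 40320 − 25200 + 7200 − 1200 + 120 − 6 = 21234.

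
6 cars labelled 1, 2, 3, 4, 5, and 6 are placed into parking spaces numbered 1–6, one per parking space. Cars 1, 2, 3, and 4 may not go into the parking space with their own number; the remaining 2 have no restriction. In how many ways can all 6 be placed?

362

Let Aᵢ (for 1 ≤ i ≤ 4) be the placements that put car i in its forbidden parking space. Any j of these fix j positions, leaving (6−j)! ways to fill the rest, and there are C(4,j) ways to pick which j.
By inclusion–exclusion, the number of valid placements is Σ_{j=0}^{4} (−1)^j C(4,j)·(6−j)!.
Computing: 720 − 480 + 144 − 24 + 2 = 362.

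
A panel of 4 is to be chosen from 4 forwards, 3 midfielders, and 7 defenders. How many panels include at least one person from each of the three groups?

Unrestricted: C(14,4) = 1001 ways to pick any 4 of the 14.
Subtract selections that omit an entire group: no forwards → C(10,4) = 210; no midfielders → C(11,4) = 330; no defenders → C(7,4) = 35.
Add back selections omitting two groups (i.e. drawn from a single group): C(4,4) + C(3,4) + C(7,4) = 36.
By inclusion–exclusion: 1001 − 575 + 36 = 462.

462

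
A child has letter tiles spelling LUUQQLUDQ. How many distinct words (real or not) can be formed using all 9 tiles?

The 9 letters of LUUQQLUDQ have repeats: L appearing twice, Q appearing 3 times, and U appearing 3 times.
Dividing 9! = 362880 by 3!·3!·2! = 72 for the repeated letters gives 5040.

5040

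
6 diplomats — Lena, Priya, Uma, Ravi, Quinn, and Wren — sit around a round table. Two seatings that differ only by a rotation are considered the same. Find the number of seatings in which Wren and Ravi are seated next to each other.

48

Glue Wren and Ravi into a block (2 internal orders). Seating 5 units around a circle gives (4)! arrangements.
So 2 × (4)! = 2 × 24 = 48.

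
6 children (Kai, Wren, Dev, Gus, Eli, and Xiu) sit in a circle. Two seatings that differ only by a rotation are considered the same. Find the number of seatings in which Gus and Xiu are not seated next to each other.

72

All circular seatings of 6 people number (5)! = 120.
Those with Gus next to Xiu: fuse the pair into one unit and seat 5 units around a circle — 2·(4)! = 48.
Subtracting, 120 − 48 = 72.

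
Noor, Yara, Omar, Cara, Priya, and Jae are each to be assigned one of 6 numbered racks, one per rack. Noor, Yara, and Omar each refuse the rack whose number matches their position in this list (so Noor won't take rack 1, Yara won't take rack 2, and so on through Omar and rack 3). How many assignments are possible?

426

Let Aᵢ (for i ∈ {1, 2, 3}) be the placements that put person i in their forbidden rack. Any j of these fix j positions, leaving (6−j)! ways to fill the rest, and there are C(3,j) ways to pick which j.
By inclusion–exclusion, the number of valid placements is Σ_{j=0}^{3} (−1)^j C(3,j)·(6−j)!.
Computing: 720 − 360 + 72 − 6 = 426.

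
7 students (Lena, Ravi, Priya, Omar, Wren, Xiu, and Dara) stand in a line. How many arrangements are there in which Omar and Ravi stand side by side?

1440

Place the 5 others and the Omar-Ravi pair as 6 objects in a line; the pair has 2 internal arrangements.
So the count is 2·(6)! = 1440.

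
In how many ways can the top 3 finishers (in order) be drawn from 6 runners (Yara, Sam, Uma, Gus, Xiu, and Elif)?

There are 6 choices for 1st place, 5 for 2nd, and 4 for 3rd.
That gives 6 × 5 × 4 = 120.

120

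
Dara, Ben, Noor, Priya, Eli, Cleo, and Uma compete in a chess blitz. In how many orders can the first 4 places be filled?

This is an ordered selection of 4 from 7: P(7,4).
That gives 7 × 6 × 5 × 4 = 840.

840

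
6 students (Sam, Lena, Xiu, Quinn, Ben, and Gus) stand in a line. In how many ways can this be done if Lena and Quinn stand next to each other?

Place the 4 others and the Lena-Quinn pair as 5 objects in a line; the pair has 2 internal arrangements.
That gives 2 × 5! = 2 × 120 = 240.

240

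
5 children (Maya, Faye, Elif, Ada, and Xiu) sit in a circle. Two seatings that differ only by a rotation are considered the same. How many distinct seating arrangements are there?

24

Seat Maya anywhere (absorbing the rotational symmetry), then permute the other 4: (4)! = 24.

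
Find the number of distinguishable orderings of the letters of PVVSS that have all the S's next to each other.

Treat the 2 copies of S as a single block. The multiset to arrange is then {SS, P, V, V}, 4 items in all.
That gives (4)!/(2!) = 12 arrangements.

12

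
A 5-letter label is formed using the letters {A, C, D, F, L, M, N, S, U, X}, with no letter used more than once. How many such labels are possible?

Choose and order 5 of the 10 symbols: the first letter has 10 options, the next 9, and so on down to 6.
10 × 9 × 8 × 7 × 6 = 30240.

30240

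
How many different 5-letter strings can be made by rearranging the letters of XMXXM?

XMXXM has 5 letters with M appearing twice and X appearing 3 times.
Dividing 5! = 120 by 3!·2! = 12 for the repeated letters gives 10.

10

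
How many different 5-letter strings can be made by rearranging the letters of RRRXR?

5

RRRXR has 5 letters with R appearing 4 times.
The number of distinct arrangements is 5!/(4!) = 120/24 = 5.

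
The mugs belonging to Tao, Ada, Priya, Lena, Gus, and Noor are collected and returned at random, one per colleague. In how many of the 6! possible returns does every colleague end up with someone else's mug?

Count assignments avoiding every fixed point. For any j of the 6 colleagues fixed to their own mug, the other 6−j can be arranged in (6−j)! ways.
By inclusion–exclusion this is Σ_{j=0}^{6} (−1)^j C(6,j)·(6−j)!.
Computing: 720 − 720 + 360 − 120 + 30 − 6 + 1 = 265.

265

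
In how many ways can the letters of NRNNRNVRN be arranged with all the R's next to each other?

42

Treat the 3 copies of R as a single block. The multiset to arrange is then {RRR, N, N, N, N, N, V}, 7 items in all.
That gives (7)!/(5!) = 42 arrangements.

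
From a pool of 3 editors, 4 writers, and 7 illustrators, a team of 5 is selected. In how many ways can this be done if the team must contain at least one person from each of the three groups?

1288

With no constraint there are C(14,5) = 2002 possible selections.
Selections missing a whole group: no editors → C(11,5) = 462; no writers → C(10,5) = 252; no illustrators → C(7,5) = 21.
Add back selections omitting two groups (i.e. drawn from a single group): C(3,5) + C(4,5) + C(7,5) = 21.
By inclusion–exclusion: 2002 − 735 + 21 = 1288.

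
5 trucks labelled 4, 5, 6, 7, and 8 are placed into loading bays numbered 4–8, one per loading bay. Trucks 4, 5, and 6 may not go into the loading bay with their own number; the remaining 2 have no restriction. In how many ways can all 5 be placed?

Let Aᵢ (for i ∈ {4, 5, 6}) be the placements that put truck i in its forbidden loading bay. Any j of these fix j positions, leaving (5−j)! ways to fill the rest, and there are C(3,j) ways to pick which j.
By inclusion–exclusion, the number of valid placements is Σ_{j=0}^{3} (−1)^j C(3,j)·(5−j)!.
Computing: 120 − 72 + 18 − 2 = 64.

64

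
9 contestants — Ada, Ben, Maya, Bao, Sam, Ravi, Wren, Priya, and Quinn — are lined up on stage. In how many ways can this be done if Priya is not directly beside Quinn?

282240

Of the 9! = 362880 arrangements, those with Priya and Quinn adjacent number 2 × 8! = 80640 (treat the pair as a block with 2 internal orders).
So 362880 − 80640 = 282240 arrangements keep them apart.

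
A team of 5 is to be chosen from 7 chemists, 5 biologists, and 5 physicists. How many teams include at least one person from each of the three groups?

Total 5-person selections from all 17: C(17,5) = 6188.
Selections missing a whole group: no chemists → C(10,5) = 252; no biologists → C(12,5) = 792; no physicists → C(12,5) = 792.
Add back selections omitting two groups (i.e. drawn from a single group): C(7,5) + C(5,5) + C(5,5) = 23.
By inclusion–exclusion: 6188 − 1836 + 23 = 4375.

4375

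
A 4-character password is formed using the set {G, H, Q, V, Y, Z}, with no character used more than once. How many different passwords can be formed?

360

With no repetition, fill the 4 characters in order: 6 choices, then 5, down to 3.
That product is 6 × 5 × 4 × 3 = 360.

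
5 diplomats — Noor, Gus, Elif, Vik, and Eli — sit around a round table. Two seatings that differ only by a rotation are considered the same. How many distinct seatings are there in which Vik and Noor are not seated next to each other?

Without the restriction there are (4)! = 24 seatings.
Seatings with Vik beside Noor: treat them as a block with 2 internal orders, giving 2 × (3)! = 12.
Subtracting, 24 − 12 = 12.

12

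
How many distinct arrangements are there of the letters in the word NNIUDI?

180

The 6 letters of NNIUDI have repeats: I appearing twice and N appearing twice.
The number of distinct arrangements is 6!/(2!·2!) = 720/4 = 180.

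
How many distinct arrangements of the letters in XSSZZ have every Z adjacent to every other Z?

12

Treat the 2 copies of Z as a single block. The multiset to arrange is then {ZZ, S, S, X}, 4 items in all.
That gives (4)!/(2!) = 12 arrangements.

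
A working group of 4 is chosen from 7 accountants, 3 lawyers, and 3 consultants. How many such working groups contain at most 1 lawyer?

570

Split by how many lawyers are chosen (0 through 1).
Sum: C(3,0)·C(10,4) + C(3,1)·C(10,3) = 210 + 360 = 570.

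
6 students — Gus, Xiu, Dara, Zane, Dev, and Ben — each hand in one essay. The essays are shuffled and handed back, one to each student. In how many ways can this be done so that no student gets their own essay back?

This is the derangement count D_6: permutations of 6 items with no fixed point.
By inclusion–exclusion this is Σ_{j=0}^{6} (−1)^j C(6,j)·(6−j)!.
Computing: 720 − 720 + 360 − 120 + 30 − 6 + 1 = 265.

265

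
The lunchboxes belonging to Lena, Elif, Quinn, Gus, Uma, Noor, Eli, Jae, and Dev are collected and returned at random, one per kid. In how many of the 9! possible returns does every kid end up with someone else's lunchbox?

Let Aᵢ be the assignments in which kid i gets their own lunchbox. We want the size of the complement of A₁∪…∪A_9.
By inclusion–exclusion this is Σ_{j=0}^{9} (−1)^j C(9,j)·(9−j)!.
Computing: 362880 − 362880 + 181440 − 60480 + 15120 − 3024 + 504 − 72 + 9 − 1 = 133496.

133496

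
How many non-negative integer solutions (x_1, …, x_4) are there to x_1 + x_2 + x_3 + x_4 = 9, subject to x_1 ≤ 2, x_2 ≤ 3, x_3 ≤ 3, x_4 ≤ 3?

Ignoring the caps, the number of non-negative solutions to x_1+…+x_4 = 9 is C(12,3) = 220.
Subtract solutions that violate a single cap (substitute x_i' = x_i − (cap_i+1)): x_1 ≥ 3 gives C(9,3) = 84; x_2 ≥ 4 gives C(8,3) = 56; x_3 ≥ 4 gives C(8,3) = 56; x_4 ≥ 4 gives C(8,3) = 56. Together 252.
Add back pairs where two caps are both exceeded: 10 + 10 + 10 + 4 + 4 + 4 = 42.
By inclusion–exclusion the count is 220 − 252 + 42 = 10.

10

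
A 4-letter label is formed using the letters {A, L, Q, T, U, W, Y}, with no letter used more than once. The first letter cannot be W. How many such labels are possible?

The first letter has 7−1 = 6 choices (anything except W).
The remaining 3 letters are filled from the other 6 symbols without repetition: 6 × 5 × 4 = 120.
Total: 6 × 120 = 720.

720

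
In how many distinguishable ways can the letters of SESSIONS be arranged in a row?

Letter multiplicities in SESSIONS: E×1, I×1, N×1, O×1, S×4.
The number of distinct arrangements is 8!/(4!) = 40320/24 = 1680.

1680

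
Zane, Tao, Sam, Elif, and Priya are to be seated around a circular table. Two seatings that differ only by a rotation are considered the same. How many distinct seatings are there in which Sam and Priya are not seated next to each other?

12

Without the restriction there are (4)! = 24 seatings.
Those with Sam next to Priya: fuse the pair into one unit and seat 4 units around a circle — 2·(3)! = 12.
Subtracting, 24 − 12 = 12.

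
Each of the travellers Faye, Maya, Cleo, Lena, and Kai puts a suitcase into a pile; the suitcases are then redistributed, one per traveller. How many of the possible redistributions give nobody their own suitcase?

Let Aᵢ be the assignments in which traveller i gets their own suitcase. We want the size of the complement of A₁∪…∪A_5.
By inclusion–exclusion this is Σ_{j=0}^{5} (−1)^j C(5,j)·(5−j)!.
Computing: 120 − 120 + 60 − 20 + 5 − 1 = 44.

44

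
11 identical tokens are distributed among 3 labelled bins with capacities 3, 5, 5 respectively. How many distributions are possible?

6

Ignoring the caps, the number of non-negative solutions to x_1+…+x_3 = 11 is C(13,2) = 78.
Subtract solutions that violate a single cap (substitute x_i' = x_i − (cap_i+1)): x_1 ≥ 4 gives C(9,2) = 36; x_2 ≥ 6 gives C(7,2) = 21; x_3 ≥ 6 gives C(7,2) = 21. Together 78.
Add back pairs where two caps are both exceeded: 3 + 3 + 0 = 6.
By inclusion–exclusion the count is 78 − 78 + 6 = 6.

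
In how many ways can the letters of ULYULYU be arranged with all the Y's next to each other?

60

Treat the 2 copies of Y as a single block. The multiset to arrange is then {YY, L, L, U, U, U}, 6 items in all.
That gives (6)!/(3!·2!) = 60 arrangements.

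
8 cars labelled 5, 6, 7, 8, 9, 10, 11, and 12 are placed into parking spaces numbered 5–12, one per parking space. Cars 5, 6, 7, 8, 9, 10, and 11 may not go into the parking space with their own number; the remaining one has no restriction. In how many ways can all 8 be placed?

Let Aᵢ (for 5 ≤ i ≤ 11) be the placements that put car i in its forbidden parking space. Any j of these fix j positions, leaving (8−j)! ways to fill the rest, and there are C(7,j) ways to pick which j.
By inclusion–exclusion, the number of valid placements is Σ_{j=0}^{7} (−1)^j C(7,j)·(8−j)!.
Computing: 40320 − 35280 + 15120 − 4200 + 840 − 126 + 14 − 1 = 16687.

16687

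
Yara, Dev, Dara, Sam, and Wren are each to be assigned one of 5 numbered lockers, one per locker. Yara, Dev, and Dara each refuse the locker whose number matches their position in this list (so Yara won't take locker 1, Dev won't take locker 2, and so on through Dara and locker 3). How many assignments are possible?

64

Let Aᵢ (for i ∈ {1, 2, 3}) be the placements that put person i in their forbidden locker. Any j of these fix j positions, leaving (5−j)! ways to fill the rest, and there are C(3,j) ways to pick which j.
By inclusion–exclusion, the number of valid placements is Σ_{j=0}^{3} (−1)^j C(3,j)·(5−j)!.
Computing: 120 − 72 + 18 − 2 = 64.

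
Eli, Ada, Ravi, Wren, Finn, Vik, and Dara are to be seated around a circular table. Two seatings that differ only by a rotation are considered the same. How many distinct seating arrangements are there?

Around a circle, 7 distinct people have 7!/7 = (6)! = 720 rotationally distinct seatings.

720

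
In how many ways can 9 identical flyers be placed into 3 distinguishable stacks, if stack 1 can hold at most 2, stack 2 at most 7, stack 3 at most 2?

Without the upper bounds there are C(11,2) = 55 ways to split 9 among 3 stacks.
Subtract solutions that violate a single cap (substitute x_i' = x_i − (cap_i+1)): x_1 ≥ 3 gives C(8,2) = 28; x_2 ≥ 8 gives C(3,2) = 3; x_3 ≥ 3 gives C(8,2) = 28. Together 59.
Add back pairs where two caps are both exceeded: 0 + 10 + 0 = 10.
By inclusion–exclusion the count is 55 − 59 + 10 = 6.

6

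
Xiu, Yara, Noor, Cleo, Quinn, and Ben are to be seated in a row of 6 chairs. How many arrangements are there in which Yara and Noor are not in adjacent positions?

There are 6! = 720 arrangements in all. If Yara and Noor are adjacent, merging them into one block gives 2·(5)! = 240 arrangements.
So 720 − 240 = 480 arrangements keep them apart.

480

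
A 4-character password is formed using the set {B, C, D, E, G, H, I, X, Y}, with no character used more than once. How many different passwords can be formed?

3024

With no repetition, fill the 4 characters in order: 9 choices, then 8, down to 6.
That product is 9 × 8 × 7 × 6 = 3024.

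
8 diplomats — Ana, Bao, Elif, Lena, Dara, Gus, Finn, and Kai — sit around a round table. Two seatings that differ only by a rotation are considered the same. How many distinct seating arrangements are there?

Around a circle, 8 distinct people have 8!/8 = (7)! = 5040 rotationally distinct seatings.

5040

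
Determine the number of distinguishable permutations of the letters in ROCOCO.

60

Letter multiplicities in ROCOCO: C×2, O×3, R×1.
Dividing 6! = 720 by 3!·2! = 12 for the repeated letters gives 60.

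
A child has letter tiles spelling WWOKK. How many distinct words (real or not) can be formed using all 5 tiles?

30

The 5 letters of WWOKK have repeats: K appearing twice and W appearing twice.
So there are 5! / (2!·2!) = 30 distinguishable arrangements.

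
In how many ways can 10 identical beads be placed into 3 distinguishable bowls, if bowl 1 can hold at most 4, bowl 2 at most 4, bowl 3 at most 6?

15

Without the upper bounds there are C(12,2) = 66 ways to split 10 among 3 bowls.
Subtract solutions that violate a single cap (substitute x_i' = x_i − (cap_i+1)): x_1 ≥ 5 gives C(7,2) = 21; x_2 ≥ 5 gives C(7,2) = 21; x_3 ≥ 7 gives C(5,2) = 10. Together 52.
Add back pairs where two caps are both exceeded: 1 + 0 + 0 = 1.
By inclusion–exclusion the count is 66 − 52 + 1 = 15.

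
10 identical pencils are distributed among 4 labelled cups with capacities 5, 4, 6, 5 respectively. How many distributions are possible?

Without the upper bounds there are C(13,3) = 286 ways to split 10 among 4 cups.
Subtract solutions that violate a single cap (substitute x_i' = x_i − (cap_i+1)): x_1 ≥ 6 gives C(7,3) = 35; x_2 ≥ 5 gives C(8,3) = 56; x_3 ≥ 7 gives C(6,3) = 20; x_4 ≥ 6 gives C(7,3) = 35. Together 146.
No two caps can be exceeded simultaneously, so the pair terms are all 0.
By inclusion–exclusion the count is 286 − 146 + 0 = 140.

140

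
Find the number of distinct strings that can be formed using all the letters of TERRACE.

1260

Letter multiplicities in TERRACE: A×1, C×1, E×2, R×2, T×1.
The number of distinct arrangements is 7!/(2!·2!) = 5040/4 = 1260.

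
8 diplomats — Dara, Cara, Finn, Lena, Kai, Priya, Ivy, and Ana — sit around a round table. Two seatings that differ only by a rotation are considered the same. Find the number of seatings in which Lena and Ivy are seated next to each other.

1440

Treat {Lena, Ivy} as one unit (2 internal orders) and seat the resulting 7 units around the table: (6)! circular arrangements.
So 2 × (6)! = 2 × 720 = 1440.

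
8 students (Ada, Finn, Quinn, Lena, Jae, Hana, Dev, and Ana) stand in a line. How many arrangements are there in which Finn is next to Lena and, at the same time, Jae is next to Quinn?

Treat {Finn,Lena} as one block (2 orders) and {Jae,Quinn} as another (2 orders).
That leaves 6 units to arrange: 2 × 2 × 6! = 4 × 720 = 2880.

2880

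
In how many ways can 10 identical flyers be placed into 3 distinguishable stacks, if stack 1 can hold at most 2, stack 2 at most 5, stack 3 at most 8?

15

Without the upper bounds there are C(12,2) = 66 ways to split 10 among 3 stacks.
Subtract solutions that violate a single cap (substitute x_i' = x_i − (cap_i+1)): x_1 ≥ 3 gives C(9,2) = 36; x_2 ≥ 6 gives C(6,2) = 15; x_3 ≥ 9 gives C(3,2) = 3. Together 54.
Add back pairs where two caps are both exceeded: 3 + 0 + 0 = 3.
By inclusion–exclusion the count is 66 − 54 + 3 = 15.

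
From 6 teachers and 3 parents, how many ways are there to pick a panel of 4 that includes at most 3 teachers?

111

Split by how many teachers are chosen (0 through 3).
Sum: C(6,0)·C(3,4) + C(6,1)·C(3,3) + C(6,2)·C(3,2) + C(6,3)·C(3,1) = 0 + 6 + 45 + 60 = 111.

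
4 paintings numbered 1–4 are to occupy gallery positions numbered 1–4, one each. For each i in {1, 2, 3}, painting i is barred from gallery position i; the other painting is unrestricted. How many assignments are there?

Let Aᵢ (for i ∈ {1, 2, 3}) be the placements that put painting i in its forbidden gallery position. Any j of these fix j positions, leaving (4−j)! ways to fill the rest, and there are C(3,j) ways to pick which j.
By inclusion–exclusion, the number of valid placements is Σ_{j=0}^{3} (−1)^j C(3,j)·(4−j)!.
Computing: 24 − 18 + 6 − 1 = 11.

11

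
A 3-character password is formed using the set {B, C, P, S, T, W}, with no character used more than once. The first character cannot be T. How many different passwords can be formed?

The first character has 6−1 = 5 choices (anything except T).
The remaining 2 characters are filled from the other 5 symbols without repetition: 5 × 4 = 20.
Total: 5 × 20 = 100.

100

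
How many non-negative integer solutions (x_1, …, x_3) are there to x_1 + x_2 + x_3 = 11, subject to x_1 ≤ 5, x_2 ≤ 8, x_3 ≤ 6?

36

By stars and bars, unrestricted non-negative solutions to x_1+…+x_3 = 11 number C(11+2,2) = 78.
Subtract solutions that violate a single cap (substitute x_i' = x_i − (cap_i+1)): x_1 ≥ 6 gives C(7,2) = 21; x_2 ≥ 9 gives C(4,2) = 6; x_3 ≥ 7 gives C(6,2) = 15. Together 42.
No two caps can be exceeded simultaneously, so the pair terms are all 0.
By inclusion–exclusion the count is 78 − 42 + 0 = 36.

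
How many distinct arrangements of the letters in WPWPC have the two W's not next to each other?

Total arrangements of WPWPC: 5!/(2!·2!) = 30.
If the two W's are adjacent, glue them into one block, leaving 4 items to arrange: (4)!/(2!) = 12 ways.
Subtracting, 30 − 12 = 18 arrangements keep the W's apart.

18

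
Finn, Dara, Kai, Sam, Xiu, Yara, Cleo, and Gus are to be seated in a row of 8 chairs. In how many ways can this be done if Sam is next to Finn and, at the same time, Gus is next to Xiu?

Treat {Sam,Finn} as one block (2 orders) and {Gus,Xiu} as another (2 orders).
That leaves 6 units to arrange: 2 × 2 × 6! = 4 × 720 = 2880.

2880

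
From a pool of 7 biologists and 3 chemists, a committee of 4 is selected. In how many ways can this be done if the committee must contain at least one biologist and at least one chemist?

Total 4-person selections from all 10: C(10,4) = 210.
Subtract selections that omit an entire group: no biologists → C(3,4) = 0; no chemists → C(7,4) = 35.
Both groups omitted at once is impossible, so 210 − 35 = 175.

175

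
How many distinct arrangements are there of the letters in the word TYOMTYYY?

TYOMTYYY has 8 letters with T appearing twice and Y appearing 4 times.
The number of distinct arrangements is 8!/(4!·2!) = 40320/48 = 840.

840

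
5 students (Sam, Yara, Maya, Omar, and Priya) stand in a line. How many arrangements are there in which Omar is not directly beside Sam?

Of the 5! = 120 arrangements, those with Omar and Sam adjacent number 2 × 4! = 48 (treat the pair as a block with 2 internal orders).
So 120 − 48 = 72 arrangements keep them apart.

72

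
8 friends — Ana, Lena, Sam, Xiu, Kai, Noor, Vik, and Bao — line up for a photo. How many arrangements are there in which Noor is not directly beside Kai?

Of the 8! = 40320 arrangements, those with Noor and Kai adjacent number 2 × 7! = 10080 (treat the pair as a block with 2 internal orders).
So 40320 − 10080 = 30240 arrangements keep them apart.

30240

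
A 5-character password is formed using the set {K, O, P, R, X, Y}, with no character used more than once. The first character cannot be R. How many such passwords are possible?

600

The first character has 6−1 = 5 choices (anything except R).
The remaining 4 characters are filled from the other 5 symbols without repetition: 5 × 4 × 3 × 2 = 120.
Total: 5 × 120 = 600.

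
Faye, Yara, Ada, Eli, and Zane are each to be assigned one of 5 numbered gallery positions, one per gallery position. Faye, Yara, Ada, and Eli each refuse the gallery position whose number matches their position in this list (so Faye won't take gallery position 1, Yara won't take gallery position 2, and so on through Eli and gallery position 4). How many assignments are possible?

Let Aᵢ (for 1 ≤ i ≤ 4) be the placements that put person i in their forbidden gallery position. Any j of these fix j positions, leaving (5−j)! ways to fill the rest, and there are C(4,j) ways to pick which j.
By inclusion–exclusion, the number of valid placements is Σ_{j=0}^{4} (−1)^j C(4,j)·(5−j)!.
Computing: 120 − 96 + 36 − 8 + 1 = 53.

53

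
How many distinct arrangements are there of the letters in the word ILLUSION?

10080

ILLUSION has 8 letters with I appearing twice and L appearing twice.
So there are 8! / (2!·2!) = 10080 distinguishable arrangements.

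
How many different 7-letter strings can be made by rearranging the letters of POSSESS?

The 7 letters of POSSESS have repeats: S appearing 4 times.
Dividing 7! = 5040 by 4! = 24 for the repeated letters gives 210.

210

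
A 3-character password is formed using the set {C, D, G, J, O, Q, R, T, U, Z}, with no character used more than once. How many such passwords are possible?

Choose and order 3 of the 10 symbols: the first character has 10 options, the next 9, then 8.
10 × 9 × 8 = 720.

720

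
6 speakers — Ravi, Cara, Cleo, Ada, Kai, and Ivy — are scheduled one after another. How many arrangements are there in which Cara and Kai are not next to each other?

480

There are 6! = 720 arrangements in all. If Cara and Kai are adjacent, merging them into one block gives 2·(5)! = 240 arrangements.
So 720 − 240 = 480 arrangements keep them apart.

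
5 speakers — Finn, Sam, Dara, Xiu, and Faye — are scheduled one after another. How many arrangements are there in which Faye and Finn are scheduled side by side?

Glue Faye and Finn into one block (2 internal orders), leaving 4 units to arrange in a row.
That gives 2 × 4! = 2 × 24 = 48.

48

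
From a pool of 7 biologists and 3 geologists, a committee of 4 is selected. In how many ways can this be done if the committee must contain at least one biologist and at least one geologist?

With no constraint there are C(10,4) = 210 possible selections.
Subtract selections that omit an entire group: no biologists → C(3,4) = 0; no geologists → C(7,4) = 35.
Both groups omitted at once is impossible, so 210 − 35 = 175.

175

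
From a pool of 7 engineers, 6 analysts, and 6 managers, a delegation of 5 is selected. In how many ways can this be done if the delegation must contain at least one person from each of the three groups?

With no constraint there are C(19,5) = 11628 possible selections.
Selections missing a whole group: no engineers → C(12,5) = 792; no analysts → C(13,5) = 1287; no managers → C(13,5) = 1287.
Add back selections omitting two groups (i.e. drawn from a single group): C(7,5) + C(6,5) + C(6,5) = 33.
By inclusion–exclusion: 11628 − 3366 + 33 = 8295.

8295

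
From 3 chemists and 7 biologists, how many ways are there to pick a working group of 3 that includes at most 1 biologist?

22

Split by how many biologists are chosen (0 through 1).
Sum: C(7,0)·C(3,3) + C(7,1)·C(3,2) = 1 + 21 = 22.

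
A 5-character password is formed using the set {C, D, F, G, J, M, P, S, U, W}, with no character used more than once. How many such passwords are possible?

Choose and order 5 of the 10 symbols: the first character has 10 options, the next 9, and so on down to 6.
10 × 9 × 8 × 7 × 6 = 30240.

30240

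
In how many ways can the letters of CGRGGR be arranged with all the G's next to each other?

12

Treat the 3 copies of G as a single block. The multiset to arrange is then {GGG, C, R, R}, 4 items in all.
That gives (4)!/(2!) = 12 arrangements.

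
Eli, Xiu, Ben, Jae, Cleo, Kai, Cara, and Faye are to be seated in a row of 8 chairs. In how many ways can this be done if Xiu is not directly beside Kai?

30240

There are 8! = 40320 arrangements in all. If Xiu and Kai are adjacent, merging them into one block gives 2·(7)! = 10080 arrangements.
So 40320 − 10080 = 30240 arrangements keep them apart.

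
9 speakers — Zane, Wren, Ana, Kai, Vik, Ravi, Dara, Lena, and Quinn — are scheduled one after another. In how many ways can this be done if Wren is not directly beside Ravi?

Of the 9! = 362880 arrangements, those with Wren and Ravi adjacent number 2 × 8! = 80640 (treat the pair as a block with 2 internal orders).
Complementary counting: 362880 − 80640 = 282240.

282240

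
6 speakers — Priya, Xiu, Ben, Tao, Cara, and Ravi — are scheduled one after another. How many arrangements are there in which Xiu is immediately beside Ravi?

240

Glue Xiu and Ravi into one block (2 internal orders), leaving 5 units to arrange in a row.
That gives 2 × 5! = 2 × 120 = 240.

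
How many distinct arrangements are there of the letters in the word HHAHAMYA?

Letter multiplicities in HHAHAMYA: A×3, H×3, M×1, Y×1.
The number of distinct arrangements is 8!/(3!·3!) = 40320/36 = 1120.

1120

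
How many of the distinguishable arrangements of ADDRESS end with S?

With the last slot taken by S, it remains to arrange the other 6 letters (ADDRES).
Those 6 letters have D appearing twice, giving (6)!/(2!) = 360.

360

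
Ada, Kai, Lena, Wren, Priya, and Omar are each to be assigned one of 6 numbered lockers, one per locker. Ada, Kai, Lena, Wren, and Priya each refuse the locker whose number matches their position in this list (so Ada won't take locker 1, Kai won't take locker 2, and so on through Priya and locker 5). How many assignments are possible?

Let Aᵢ (for 1 ≤ i ≤ 5) be the placements that put person i in their forbidden locker. Any j of these fix j positions, leaving (6−j)! ways to fill the rest, and there are C(5,j) ways to pick which j.
By inclusion–exclusion, the number of valid placements is Σ_{j=0}^{5} (−1)^j C(5,j)·(6−j)!.
Computing: 720 − 600 + 240 − 60 + 10 − 1 = 309.

309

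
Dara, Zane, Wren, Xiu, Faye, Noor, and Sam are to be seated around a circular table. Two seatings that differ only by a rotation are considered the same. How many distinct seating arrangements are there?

Seat Dara anywhere (absorbing the rotational symmetry), then permute the other 6: (6)! = 720.

720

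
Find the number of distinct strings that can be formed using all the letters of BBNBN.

10

BBNBN has 5 letters with B appearing 3 times and N appearing twice.
So there are 5! / (3!·2!) = 10 distinguishable arrangements.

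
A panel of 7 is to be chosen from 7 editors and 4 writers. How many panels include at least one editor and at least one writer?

329

Total 7-person selections from all 11: C(11,7) = 330.
Subtract selections that omit an entire group: no editors → C(4,7) = 0; no writers → C(7,7) = 1.
Both groups omitted at once is impossible, so 330 − 1 = 329.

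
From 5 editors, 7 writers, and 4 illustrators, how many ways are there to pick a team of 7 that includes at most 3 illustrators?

11220

Split by how many illustrators are chosen (0 through 3).
Sum: C(4,0)·C(12,7) + C(4,1)·C(12,6) + C(4,2)·C(12,5) + C(4,3)·C(12,4) = 792 + 3696 + 4752 + 1980 = 11220.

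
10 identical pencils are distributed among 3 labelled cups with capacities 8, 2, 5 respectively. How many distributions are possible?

Without the upper bounds there are C(12,2) = 66 ways to split 10 among 3 cups.
Subtract solutions that violate a single cap (substitute x_i' = x_i − (cap_i+1)): x_1 ≥ 9 gives C(3,2) = 3; x_2 ≥ 3 gives C(9,2) = 36; x_3 ≥ 6 gives C(6,2) = 15. Together 54.
Add back pairs where two caps are both exceeded: 0 + 0 + 3 = 3.
By inclusion–exclusion the count is 66 − 54 + 3 = 15.

15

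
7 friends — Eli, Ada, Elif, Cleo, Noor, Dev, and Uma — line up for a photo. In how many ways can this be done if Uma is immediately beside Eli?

Glue Uma and Eli into one block (2 internal orders), leaving 6 units to arrange in a row.
That gives 2 × 6! = 2 × 720 = 1440.

1440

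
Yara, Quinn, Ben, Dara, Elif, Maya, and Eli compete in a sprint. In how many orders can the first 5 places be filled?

2520

This is an ordered selection of 5 from 7: P(7,5).
That gives 7 × 6 × 5 × 4 × 3 = 2520.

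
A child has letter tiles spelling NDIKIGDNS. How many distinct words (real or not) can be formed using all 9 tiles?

45360

Letter multiplicities in NDIKIGDNS: D×2, G×1, I×2, K×1, N×2, S×1.
The number of distinct arrangements is 9!/(2!·2!·2!) = 362880/8 = 45360.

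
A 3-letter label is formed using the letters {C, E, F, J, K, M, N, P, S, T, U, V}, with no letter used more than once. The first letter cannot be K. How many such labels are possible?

The first letter has 12−1 = 11 choices (anything except K).
The remaining 2 letters are filled from the other 11 symbols without repetition: 11 × 10 = 110.
Total: 11 × 110 = 1210.

1210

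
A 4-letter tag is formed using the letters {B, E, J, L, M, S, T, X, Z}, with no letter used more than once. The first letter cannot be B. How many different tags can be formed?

The first letter has 9−1 = 8 choices (anything except B).
The remaining 3 letters are filled from the other 8 symbols without repetition: 8 × 7 × 6 = 336.
Total: 8 × 336 = 2688.

2688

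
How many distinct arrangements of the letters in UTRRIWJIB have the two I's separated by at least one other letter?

Total arrangements of UTRRIWJIB: 9!/(2!·2!) = 90720.
If the two I's are adjacent, glue them into one block, leaving 8 items to arrange: (8)!/(2!) = 20160 ways.
Hence 90720 − 20160 = 70560.

70560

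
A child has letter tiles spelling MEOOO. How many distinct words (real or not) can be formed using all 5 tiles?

20

MEOOO has 5 letters with O appearing 3 times.
So there are 5! / (3!) = 20 distinguishable arrangements.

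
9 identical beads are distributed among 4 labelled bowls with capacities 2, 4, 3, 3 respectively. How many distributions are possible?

By stars and bars, unrestricted non-negative solutions to x_1+…+x_4 = 9 number C(9+3,3) = 220.
Subtract solutions that violate a single cap (substitute x_i' = x_i − (cap_i+1)): x_1 ≥ 3 gives C(9,3) = 84; x_2 ≥ 5 gives C(7,3) = 35; x_3 ≥ 4 gives C(8,3) = 56; x_4 ≥ 4 gives C(8,3) = 56. Together 231.
Add back pairs where two caps are both exceeded: 4 + 10 + 10 + 1 + 1 + 4 = 30.
By inclusion–exclusion the count is 220 − 231 + 30 = 19.

19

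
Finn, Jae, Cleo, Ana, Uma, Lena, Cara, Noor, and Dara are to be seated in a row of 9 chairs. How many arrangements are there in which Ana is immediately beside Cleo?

Glue Ana and Cleo into one block (2 internal orders), leaving 8 units to arrange in a row.
That gives 2 × 8! = 2 × 40320 = 80640.

80640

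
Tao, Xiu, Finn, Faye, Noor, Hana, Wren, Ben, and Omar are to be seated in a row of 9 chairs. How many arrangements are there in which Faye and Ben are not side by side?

282240

There are 9! = 362880 arrangements in all. If Faye and Ben are adjacent, merging them into one block gives 2·(8)! = 80640 arrangements.
So 362880 − 80640 = 282240 arrangements keep them apart.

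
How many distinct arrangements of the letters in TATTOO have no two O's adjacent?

Total arrangements of TATTOO: 6!/(3!·2!) = 60.
If the two O's are adjacent, glue them into one block, leaving 5 items to arrange: (5)!/(3!) = 20 ways.
Subtracting, 60 − 20 = 40 arrangements keep the O's apart.

40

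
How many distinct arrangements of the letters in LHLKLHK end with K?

With the last slot taken by K, it remains to arrange the other 6 letters (LHLLHK).
Those 6 letters have H appearing twice and L appearing 3 times, giving (6)!/(3!·2!) = 60.

60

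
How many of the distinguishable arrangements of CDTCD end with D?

With the last slot taken by D, it remains to arrange the other 4 letters (CTCD).
Those 4 letters have C appearing twice, giving (4)!/(2!) = 12.

12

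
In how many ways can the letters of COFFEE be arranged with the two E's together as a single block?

Treat the 2 copies of E as a single block. The multiset to arrange is then {EE, C, F, F, O}, 5 items in all.
That gives (5)!/(2!) = 60 arrangements.

60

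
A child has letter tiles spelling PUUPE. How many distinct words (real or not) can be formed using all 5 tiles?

PUUPE has 5 letters with P appearing twice and U appearing twice.
So there are 5! / (2!·2!) = 30 distinguishable arrangements.

30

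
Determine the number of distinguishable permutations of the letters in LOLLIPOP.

The 8 letters of LOLLIPOP have repeats: L appearing 3 times, O appearing twice, and P appearing twice.
The number of distinct arrangements is 8!/(3!·2!·2!) = 40320/24 = 1680.

1680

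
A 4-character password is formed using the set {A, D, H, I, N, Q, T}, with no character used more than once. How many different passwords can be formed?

840

With no repetition, fill the 4 characters in order: 7 choices, then 6, down to 4.
That product is 7 × 6 × 5 × 4 = 840.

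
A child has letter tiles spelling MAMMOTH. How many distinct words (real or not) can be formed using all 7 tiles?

The 7 letters of MAMMOTH have repeats: M appearing 3 times.
The number of distinct arrangements is 7!/(3!) = 5040/6 = 840.

840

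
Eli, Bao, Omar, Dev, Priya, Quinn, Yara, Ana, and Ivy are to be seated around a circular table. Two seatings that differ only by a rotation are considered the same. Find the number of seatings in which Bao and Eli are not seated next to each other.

All circular seatings of 9 people number (8)! = 40320.
Those with Bao next to Eli: fuse the pair into one unit and seat 8 units around a circle — 2·(7)! = 10080.
Subtracting, 40320 − 10080 = 30240.

30240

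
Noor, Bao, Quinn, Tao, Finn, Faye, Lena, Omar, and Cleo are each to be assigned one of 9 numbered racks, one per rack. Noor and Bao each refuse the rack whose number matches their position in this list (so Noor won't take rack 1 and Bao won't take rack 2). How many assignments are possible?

287280

Let Aᵢ (for i ∈ {1, 2}) be the placements that put person i in their forbidden rack. Any j of these fix j positions, leaving (9−j)! ways to fill the rest, and there are C(2,j) ways to pick which j.
By inclusion–exclusion, the number of valid placements is Σ_{j=0}^{2} (−1)^j C(2,j)·(9−j)!.
Computing: 362880 − 80640 + 5040 = 287280.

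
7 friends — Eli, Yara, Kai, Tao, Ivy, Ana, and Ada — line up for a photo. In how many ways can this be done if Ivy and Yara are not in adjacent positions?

3600

There are 7! = 5040 arrangements in all. If Ivy and Yara are adjacent, merging them into one block gives 2·(6)! = 1440 arrangements.
Complementary counting: 5040 − 1440 = 3600.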